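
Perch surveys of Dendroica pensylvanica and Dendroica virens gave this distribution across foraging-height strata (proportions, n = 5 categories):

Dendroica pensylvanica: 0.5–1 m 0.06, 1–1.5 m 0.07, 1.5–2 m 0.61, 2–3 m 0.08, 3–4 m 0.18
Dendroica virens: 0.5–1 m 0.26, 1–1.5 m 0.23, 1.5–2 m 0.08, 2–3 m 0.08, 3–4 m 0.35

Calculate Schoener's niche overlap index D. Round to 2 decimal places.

Σ|p₁ᵢ − p₂ᵢ| = 0.20 + 0.16 + 0.53 + 0.00 + 0.17 = 1.06
D = 1 − ½ × 1.06 = 1 − 0.530 = 0.4700

0.47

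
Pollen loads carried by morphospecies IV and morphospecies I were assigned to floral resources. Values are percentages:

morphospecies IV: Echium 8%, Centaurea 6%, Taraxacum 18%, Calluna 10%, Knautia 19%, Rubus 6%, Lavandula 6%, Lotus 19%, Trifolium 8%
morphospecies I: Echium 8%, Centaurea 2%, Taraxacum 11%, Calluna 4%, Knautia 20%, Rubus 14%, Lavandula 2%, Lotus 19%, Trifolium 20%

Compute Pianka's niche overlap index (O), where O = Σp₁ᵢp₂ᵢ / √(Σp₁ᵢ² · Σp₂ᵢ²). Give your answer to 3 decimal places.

Convert percentages to proportions (divide by 100).
Σ p₁ᵢp₂ᵢ = 0.0064 + 0.0012 + 0.0198 + 0.0040 + 0.0380 + 0.0084 + 0.0012 + 0.0361 + 0.0160 = 0.1311
Σp_1ᵢ² = 0.08² + 0.06² + 0.18² + 0.10² + 0.19² + 0.06² + 0.06² + 0.19² + 0.08² = 0.0064 + 0.0036 + 0.0324 + 0.0100 + 0.0361 + 0.0036 + 0.0036 + 0.0361 + 0.0064 = 0.1382
Σp_2ᵢ² = 0.08² + 0.02² + 0.11² + 0.04² + 0.20² + 0.14² + 0.02² + 0.19² + 0.20² = 0.0064 + 0.0004 + 0.0121 + 0.0016 + 0.0400 + 0.0196 + 0.0004 + 0.0361 + 0.0400 = 0.1566
O = 0.1311 / √(0.1382 × 0.1566) = 0.1311 / 0.147113 = 0.89115

0.891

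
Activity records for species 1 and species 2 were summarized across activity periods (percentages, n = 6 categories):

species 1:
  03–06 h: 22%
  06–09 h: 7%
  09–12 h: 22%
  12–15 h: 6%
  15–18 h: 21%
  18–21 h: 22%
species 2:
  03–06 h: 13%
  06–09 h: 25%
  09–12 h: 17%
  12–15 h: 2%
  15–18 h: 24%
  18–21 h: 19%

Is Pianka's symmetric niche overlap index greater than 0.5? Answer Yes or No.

Convert percentages to proportions (divide by 100).
Σ p₁ᵢp₂ᵢ = 0.0286 + 0.0175 + 0.0374 + 0.0012 + 0.0504 + 0.0418 = 0.1769
Σp_1ᵢ² = 0.22² + 0.07² + 0.22² + 0.06² + 0.21² + 0.22² = 0.0484 + 0.0049 + 0.0484 + 0.0036 + 0.0441 + 0.0484 = 0.1978
Σp_2ᵢ² = 0.13² + 0.25² + 0.17² + 0.02² + 0.24² + 0.19² = 0.0169 + 0.0625 + 0.0289 + 0.0004 + 0.0576 + 0.0361 = 0.2024
O = 0.1769 / √(0.1978 × 0.2024) = 0.1769 / 0.20009 = 0.8841
O = 0.8841 > 0.5 → Yes.

Yes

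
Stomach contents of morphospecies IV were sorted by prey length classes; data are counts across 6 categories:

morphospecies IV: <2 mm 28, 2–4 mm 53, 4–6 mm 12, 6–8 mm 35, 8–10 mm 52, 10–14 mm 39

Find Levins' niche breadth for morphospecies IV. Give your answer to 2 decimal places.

5.22

Proportions for morphospecies IV (n=219): 28/219=0.1279, 53/219=0.2420, 12/219=0.0548, 35/219=0.1598, 52/219=0.2374, 39/219=0.1781
Σpᵢ² = 0.1279² + 0.2420² + 0.0548² + 0.1598² + 0.2374² + 0.1781² = 0.016358 + 0.058564 + 0.003003 + 0.025536 + 0.056359 + 0.031720 = 0.191540
B = 1 / 0.191540 = 5.2208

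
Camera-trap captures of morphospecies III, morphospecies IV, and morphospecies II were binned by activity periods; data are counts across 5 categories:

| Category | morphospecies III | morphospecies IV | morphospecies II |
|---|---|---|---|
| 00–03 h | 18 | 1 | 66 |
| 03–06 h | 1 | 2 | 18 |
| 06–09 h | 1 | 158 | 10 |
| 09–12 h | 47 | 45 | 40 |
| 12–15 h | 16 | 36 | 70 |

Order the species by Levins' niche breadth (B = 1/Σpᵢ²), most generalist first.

Proportions for morphospecies III (n=83): 18/83=0.2169, 1/83=0.0120, 1/83=0.0120, 47/83=0.5663, 16/83=0.1928
Proportions for morphospecies IV (n=242): 1/242=0.0041, 2/242=0.0083, 158/242=0.6529, 45/242=0.1860, 36/242=0.1488
Proportions for morphospecies II (n=204): 66/204=0.3235, 18/204=0.0882, 10/204=0.0490, 40/204=0.1961, 70/204=0.3431
Σp_IIIᵢ² = 0.2169² + 0.0120² + 0.0120² + 0.5663² + 0.1928² = 0.047046 + 0.000144 + 0.000144 + 0.320696 + 0.037172 = 0.405202
B_III = 1 / 0.405202 = 2.4679
Σp_IVᵢ² = 0.0041² + 0.0083² + 0.6529² + 0.1860² + 0.1488² = 0.000017 + 0.000069 + 0.426278 + 0.034596 + 0.022141 = 0.483101
B_IV = 1 / 0.483101 = 2.0700
Σp_IIᵢ² = 0.3235² + 0.0882² + 0.0490² + 0.1961² + 0.3431² = 0.104652 + 0.007779 + 0.002401 + 0.038455 + 0.117718 = 0.271005
B_II = 1 / 0.271005 = 3.6900
Ranking by B (broadest → narrowest): morphospecies II (3.69) > morphospecies III (2.47) > morphospecies IV (2.07)

morphospecies II > morphospecies III > morphospecies IV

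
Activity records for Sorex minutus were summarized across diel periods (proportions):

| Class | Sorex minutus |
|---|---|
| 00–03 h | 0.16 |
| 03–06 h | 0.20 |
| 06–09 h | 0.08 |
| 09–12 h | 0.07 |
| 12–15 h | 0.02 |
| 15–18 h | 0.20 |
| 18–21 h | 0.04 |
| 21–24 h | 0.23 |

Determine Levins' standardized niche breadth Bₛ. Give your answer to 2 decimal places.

Σpᵢ² = 0.16² + 0.20² + 0.08² + 0.07² + 0.02² + 0.20² + 0.04² + 0.23² = 0.0256 + 0.0400 + 0.0064 + 0.0049 + 0.0004 + 0.0400 + 0.0016 + 0.0529 = 0.1718
B = 1 / 0.1718 = 5.8207
Bₛ = (B − 1)/(n − 1) = (5.8207 − 1)/(8 − 1) = 4.8207/7 = 0.6887

0.69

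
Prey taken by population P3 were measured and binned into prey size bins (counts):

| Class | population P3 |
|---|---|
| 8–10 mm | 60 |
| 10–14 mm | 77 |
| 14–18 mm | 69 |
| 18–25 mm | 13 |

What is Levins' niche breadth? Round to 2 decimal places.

3.32

Proportions for population P3 (n=219): 60/219=0.2740, 77/219=0.3516, 69/219=0.3151, 13/219=0.0594
Σpᵢ² = 0.2740² + 0.3516² + 0.3151² + 0.0594² = 0.075076 + 0.123623 + 0.099288 + 0.003528 = 0.301515
B = 1 / 0.301515 = 3.3166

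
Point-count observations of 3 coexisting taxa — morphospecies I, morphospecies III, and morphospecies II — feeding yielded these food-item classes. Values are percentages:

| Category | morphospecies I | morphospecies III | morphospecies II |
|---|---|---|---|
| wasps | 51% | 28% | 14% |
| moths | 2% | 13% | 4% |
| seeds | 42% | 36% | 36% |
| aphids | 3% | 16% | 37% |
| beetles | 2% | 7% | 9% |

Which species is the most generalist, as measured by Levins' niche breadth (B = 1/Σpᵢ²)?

Convert percentages to proportions (divide by 100).
Σp_Iᵢ² = 0.51² + 0.02² + 0.42² + 0.03² + 0.02² = 0.2601 + 0.0004 + 0.1764 + 0.0009 + 0.0004 = 0.4382
B_I = 1 / 0.4382 = 2.2821
Σp_IIIᵢ² = 0.28² + 0.13² + 0.36² + 0.16² + 0.07² = 0.0784 + 0.0169 + 0.1296 + 0.0256 + 0.0049 = 0.2554
B_III = 1 / 0.2554 = 3.9154
Σp_IIᵢ² = 0.14² + 0.04² + 0.36² + 0.37² + 0.09² = 0.0196 + 0.0016 + 0.1296 + 0.1369 + 0.0081 = 0.2958
B_II = 1 / 0.2958 = 3.3807
Highest B → broadest niche (most generalist): morphospecies III (B = 3.92).

morphospecies III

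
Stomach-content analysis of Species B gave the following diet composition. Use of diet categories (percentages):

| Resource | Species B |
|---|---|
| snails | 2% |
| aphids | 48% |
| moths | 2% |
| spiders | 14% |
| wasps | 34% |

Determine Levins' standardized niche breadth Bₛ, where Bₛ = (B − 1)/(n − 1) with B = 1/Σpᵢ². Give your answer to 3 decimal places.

Convert percentages to proportions (divide by 100).
Σpᵢ² = 0.02² + 0.48² + 0.02² + 0.14² + 0.34² = 0.0004 + 0.2304 + 0.0004 + 0.0196 + 0.1156 = 0.3664
B = 1 / 0.3664 = 2.72926
Bₛ = (B − 1)/(n − 1) = (2.72926 − 1)/(5 − 1) = 1.72926/4 = 0.43232

0.432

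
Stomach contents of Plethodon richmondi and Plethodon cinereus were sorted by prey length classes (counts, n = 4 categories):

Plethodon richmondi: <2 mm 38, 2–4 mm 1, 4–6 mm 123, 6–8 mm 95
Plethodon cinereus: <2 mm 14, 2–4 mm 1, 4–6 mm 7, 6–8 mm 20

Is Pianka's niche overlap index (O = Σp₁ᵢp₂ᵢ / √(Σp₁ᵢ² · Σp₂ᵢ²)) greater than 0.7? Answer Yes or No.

Proportions for Plethodon richmondi (n=257): 38/257=0.1479, 1/257=0.0039, 123/257=0.4786, 95/257=0.3696
Proportions for Plethodon cinereus (n=42): 14/42=0.3333, 1/42=0.0238, 7/42=0.1667, 20/42=0.4762
Σ p₁ᵢp₂ᵢ = 0.049295 + 0.000093 + 0.079783 + 0.176004 = 0.305175
Σp_1ᵢ² = 0.1479² + 0.0039² + 0.4786² + 0.3696² = 0.021874 + 0.000015 + 0.229058 + 0.136604 = 0.387551
Σp_2ᵢ² = 0.3333² + 0.0238² + 0.1667² + 0.4762² = 0.111089 + 0.000566 + 0.027789 + 0.226766 = 0.366210
O = 0.305175 / √(0.387551 × 0.366210) = 0.305175 / 0.3767294 = 0.8101
O = 0.8101 > 0.7 → Yes.

Yes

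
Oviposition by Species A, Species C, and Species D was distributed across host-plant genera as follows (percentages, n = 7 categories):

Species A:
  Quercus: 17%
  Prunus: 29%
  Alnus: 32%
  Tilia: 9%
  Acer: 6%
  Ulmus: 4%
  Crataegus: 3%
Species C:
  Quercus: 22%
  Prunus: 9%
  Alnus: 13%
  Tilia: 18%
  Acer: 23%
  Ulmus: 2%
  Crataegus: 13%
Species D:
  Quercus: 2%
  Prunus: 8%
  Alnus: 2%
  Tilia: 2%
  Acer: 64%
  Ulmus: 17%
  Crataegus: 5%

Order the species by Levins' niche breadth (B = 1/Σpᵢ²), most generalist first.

Species C > Species A > Species D

Convert percentages to proportions (divide by 100).
Σp_Aᵢ² = 0.17² + 0.29² + 0.32² + 0.09² + 0.06² + 0.04² + 0.03² = 0.0289 + 0.0841 + 0.1024 + 0.0081 + 0.0036 + 0.0016 + 0.0009 = 0.2296
B_A = 1 / 0.2296 = 4.3554
Σp_Cᵢ² = 0.22² + 0.09² + 0.13² + 0.18² + 0.23² + 0.02² + 0.13² = 0.0484 + 0.0081 + 0.0169 + 0.0324 + 0.0529 + 0.0004 + 0.0169 = 0.1760
B_C = 1 / 0.1760 = 5.6818
Σp_Dᵢ² = 0.02² + 0.08² + 0.02² + 0.02² + 0.64² + 0.17² + 0.05² = 0.0004 + 0.0064 + 0.0004 + 0.0004 + 0.4096 + 0.0289 + 0.0025 = 0.4486
B_D = 1 / 0.4486 = 2.2292
Ranking by B (broadest → narrowest): Species C (5.68) > Species A (4.36) > Species D (2.23)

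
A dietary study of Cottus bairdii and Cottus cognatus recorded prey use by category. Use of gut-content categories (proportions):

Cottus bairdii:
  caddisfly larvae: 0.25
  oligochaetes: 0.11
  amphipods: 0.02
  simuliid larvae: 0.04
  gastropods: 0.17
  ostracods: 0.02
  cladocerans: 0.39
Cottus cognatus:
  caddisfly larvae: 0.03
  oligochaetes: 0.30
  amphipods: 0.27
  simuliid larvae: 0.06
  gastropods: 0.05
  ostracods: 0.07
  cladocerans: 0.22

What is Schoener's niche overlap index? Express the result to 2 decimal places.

0.49

Σ|p₁ᵢ − p₂ᵢ| = 0.22 + 0.19 + 0.25 + 0.02 + 0.12 + 0.05 + 0.17 = 1.02
D = 1 − ½ × 1.02 = 1 − 0.510 = 0.4900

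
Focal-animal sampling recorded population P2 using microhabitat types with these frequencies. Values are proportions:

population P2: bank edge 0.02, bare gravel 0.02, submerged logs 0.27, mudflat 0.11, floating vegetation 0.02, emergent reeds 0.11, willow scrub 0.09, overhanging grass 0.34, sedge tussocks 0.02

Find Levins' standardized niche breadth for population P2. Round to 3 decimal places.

Σpᵢ² = 0.02² + 0.02² + 0.27² + 0.11² + 0.02² + 0.11² + 0.09² + 0.34² + 0.02² = 0.0004 + 0.0004 + 0.0729 + 0.0121 + 0.0004 + 0.0121 + 0.0081 + 0.1156 + 0.0004 = 0.2224
B = 1 / 0.2224 = 4.49640
Bₛ = (B − 1)/(n − 1) = (4.49640 − 1)/(9 − 1) = 3.49640/8 = 0.43705

0.437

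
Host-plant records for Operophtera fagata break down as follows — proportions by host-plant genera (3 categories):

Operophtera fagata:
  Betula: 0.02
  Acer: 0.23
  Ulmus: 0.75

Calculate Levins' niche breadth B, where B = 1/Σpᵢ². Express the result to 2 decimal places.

1.62

Σpᵢ² = 0.02² + 0.23² + 0.75² = 0.0004 + 0.0529 + 0.5625 = 0.6158
B = 1 / 0.6158 = 1.6239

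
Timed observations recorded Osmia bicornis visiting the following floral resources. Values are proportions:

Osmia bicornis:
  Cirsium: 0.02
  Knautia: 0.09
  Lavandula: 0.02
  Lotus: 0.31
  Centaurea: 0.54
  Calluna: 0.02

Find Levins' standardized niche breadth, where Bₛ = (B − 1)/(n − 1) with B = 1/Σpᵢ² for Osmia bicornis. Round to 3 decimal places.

Σpᵢ² = 0.02² + 0.09² + 0.02² + 0.31² + 0.54² + 0.02² = 0.0004 + 0.0081 + 0.0004 + 0.0961 + 0.2916 + 0.0004 = 0.3970
B = 1 / 0.3970 = 2.51889
Bₛ = (B − 1)/(n − 1) = (2.51889 − 1)/(6 − 1) = 1.51889/5 = 0.30378

0.304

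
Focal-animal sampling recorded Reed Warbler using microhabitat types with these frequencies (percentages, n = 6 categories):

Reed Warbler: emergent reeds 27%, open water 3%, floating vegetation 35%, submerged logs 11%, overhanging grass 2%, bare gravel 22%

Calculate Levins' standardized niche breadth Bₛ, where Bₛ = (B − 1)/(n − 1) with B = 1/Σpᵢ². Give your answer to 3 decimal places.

0.578

Convert percentages to proportions (divide by 100).
Σpᵢ² = 0.27² + 0.03² + 0.35² + 0.11² + 0.02² + 0.22² = 0.0729 + 0.0009 + 0.1225 + 0.0121 + 0.0004 + 0.0484 = 0.2572
B = 1 / 0.2572 = 3.88802
Bₛ = (B − 1)/(n − 1) = (3.88802 − 1)/(6 − 1) = 2.88802/5 = 0.57760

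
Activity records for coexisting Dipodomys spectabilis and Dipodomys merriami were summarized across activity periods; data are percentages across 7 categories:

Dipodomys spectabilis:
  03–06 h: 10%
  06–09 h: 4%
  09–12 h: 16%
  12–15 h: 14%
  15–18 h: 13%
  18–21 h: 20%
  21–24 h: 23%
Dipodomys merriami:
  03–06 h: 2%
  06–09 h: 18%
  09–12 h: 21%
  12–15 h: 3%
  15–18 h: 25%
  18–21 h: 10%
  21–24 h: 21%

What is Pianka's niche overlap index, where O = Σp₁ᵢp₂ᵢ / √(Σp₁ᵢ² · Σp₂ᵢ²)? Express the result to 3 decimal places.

0.821

Convert percentages to proportions (divide by 100).
Σ p₁ᵢp₂ᵢ = 0.0020 + 0.0072 + 0.0336 + 0.0042 + 0.0325 + 0.0200 + 0.0483 = 0.1478
Σp_1ᵢ² = 0.10² + 0.04² + 0.16² + 0.14² + 0.13² + 0.20² + 0.23² = 0.0100 + 0.0016 + 0.0256 + 0.0196 + 0.0169 + 0.0400 + 0.0529 = 0.1666
Σp_2ᵢ² = 0.02² + 0.18² + 0.21² + 0.03² + 0.25² + 0.10² + 0.21² = 0.0004 + 0.0324 + 0.0441 + 0.0009 + 0.0625 + 0.0100 + 0.0441 = 0.1944
O = 0.1478 / √(0.1666 × 0.1944) = 0.1478 / 0.179964 = 0.82128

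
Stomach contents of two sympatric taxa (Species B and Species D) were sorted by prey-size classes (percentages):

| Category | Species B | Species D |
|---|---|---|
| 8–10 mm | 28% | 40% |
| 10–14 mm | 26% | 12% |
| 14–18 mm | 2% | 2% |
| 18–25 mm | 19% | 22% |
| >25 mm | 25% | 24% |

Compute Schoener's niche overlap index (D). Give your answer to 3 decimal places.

0.850

Convert percentages to proportions (divide by 100).
Σ|p₁ᵢ − p₂ᵢ| = 0.12 + 0.14 + 0.00 + 0.03 + 0.01 = 0.30
D = 1 − ½ × 0.30 = 1 − 0.150 = 0.85000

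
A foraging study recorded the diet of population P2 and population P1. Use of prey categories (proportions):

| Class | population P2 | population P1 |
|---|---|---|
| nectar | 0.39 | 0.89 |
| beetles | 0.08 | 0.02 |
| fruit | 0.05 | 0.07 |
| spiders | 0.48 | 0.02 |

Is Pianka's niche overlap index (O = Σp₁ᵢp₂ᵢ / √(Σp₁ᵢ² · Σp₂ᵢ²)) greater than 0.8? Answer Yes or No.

Σ p₁ᵢp₂ᵢ = 0.3471 + 0.0016 + 0.0035 + 0.0096 = 0.3618
Σp_1ᵢ² = 0.39² + 0.08² + 0.05² + 0.48² = 0.1521 + 0.0064 + 0.0025 + 0.2304 = 0.3914
Σp_2ᵢ² = 0.89² + 0.02² + 0.07² + 0.02² = 0.7921 + 0.0004 + 0.0049 + 0.0004 = 0.7978
O = 0.3618 / √(0.3914 × 0.7978) = 0.3618 / 0.55880 = 0.6475
O = 0.6475 < 0.8 → No.

No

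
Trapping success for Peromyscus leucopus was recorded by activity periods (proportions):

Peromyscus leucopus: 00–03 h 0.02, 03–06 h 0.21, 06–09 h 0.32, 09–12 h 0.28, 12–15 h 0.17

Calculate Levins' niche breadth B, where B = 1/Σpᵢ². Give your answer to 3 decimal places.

3.934

Σpᵢ² = 0.02² + 0.21² + 0.32² + 0.28² + 0.17² = 0.0004 + 0.0441 + 0.1024 + 0.0784 + 0.0289 = 0.2542
B = 1 / 0.2542 = 3.93391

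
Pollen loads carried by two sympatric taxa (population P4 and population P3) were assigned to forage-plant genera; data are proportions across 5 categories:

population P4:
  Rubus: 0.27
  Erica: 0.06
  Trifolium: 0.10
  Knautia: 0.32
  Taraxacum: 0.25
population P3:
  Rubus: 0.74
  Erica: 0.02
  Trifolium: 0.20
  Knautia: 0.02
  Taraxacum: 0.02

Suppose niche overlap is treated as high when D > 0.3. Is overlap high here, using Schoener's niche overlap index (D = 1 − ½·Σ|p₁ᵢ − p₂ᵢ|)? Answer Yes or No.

Σ|p₁ᵢ − p₂ᵢ| = 0.47 + 0.04 + 0.10 + 0.30 + 0.23 = 1.14
D = 1 − ½ × 1.14 = 1 − 0.570 = 0.4300
D = 0.4300 > 0.3 → Yes.

Yes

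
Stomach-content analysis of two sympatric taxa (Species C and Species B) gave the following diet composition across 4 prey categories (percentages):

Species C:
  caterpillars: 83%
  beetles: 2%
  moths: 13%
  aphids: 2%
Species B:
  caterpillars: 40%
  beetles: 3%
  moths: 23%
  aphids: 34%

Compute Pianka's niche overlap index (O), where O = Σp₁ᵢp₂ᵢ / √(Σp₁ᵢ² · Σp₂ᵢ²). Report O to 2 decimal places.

0.77

Convert percentages to proportions (divide by 100).
Σ p₁ᵢp₂ᵢ = 0.3320 + 0.0006 + 0.0299 + 0.0068 = 0.3693
Σp_1ᵢ² = 0.83² + 0.02² + 0.13² + 0.02² = 0.6889 + 0.0004 + 0.0169 + 0.0004 = 0.7066
Σp_2ᵢ² = 0.40² + 0.03² + 0.23² + 0.34² = 0.1600 + 0.0009 + 0.0529 + 0.1156 = 0.3294
O = 0.3693 / √(0.7066 × 0.3294) = 0.3693 / 0.48245 = 0.7655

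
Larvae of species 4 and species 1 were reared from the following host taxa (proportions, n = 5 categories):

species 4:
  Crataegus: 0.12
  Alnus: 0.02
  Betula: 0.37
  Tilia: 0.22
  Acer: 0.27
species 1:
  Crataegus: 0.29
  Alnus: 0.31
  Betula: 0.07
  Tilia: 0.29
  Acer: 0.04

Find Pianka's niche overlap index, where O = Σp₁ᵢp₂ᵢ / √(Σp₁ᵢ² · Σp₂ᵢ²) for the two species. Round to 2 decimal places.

Σ p₁ᵢp₂ᵢ = 0.0348 + 0.0062 + 0.0259 + 0.0638 + 0.0108 = 0.1415
Σp_1ᵢ² = 0.12² + 0.02² + 0.37² + 0.22² + 0.27² = 0.0144 + 0.0004 + 0.1369 + 0.0484 + 0.0729 = 0.2730
Σp_2ᵢ² = 0.29² + 0.31² + 0.07² + 0.29² + 0.04² = 0.0841 + 0.0961 + 0.0049 + 0.0841 + 0.0016 = 0.2708
O = 0.1415 / √(0.2730 × 0.2708) = 0.1415 / 0.27190 = 0.5204

0.52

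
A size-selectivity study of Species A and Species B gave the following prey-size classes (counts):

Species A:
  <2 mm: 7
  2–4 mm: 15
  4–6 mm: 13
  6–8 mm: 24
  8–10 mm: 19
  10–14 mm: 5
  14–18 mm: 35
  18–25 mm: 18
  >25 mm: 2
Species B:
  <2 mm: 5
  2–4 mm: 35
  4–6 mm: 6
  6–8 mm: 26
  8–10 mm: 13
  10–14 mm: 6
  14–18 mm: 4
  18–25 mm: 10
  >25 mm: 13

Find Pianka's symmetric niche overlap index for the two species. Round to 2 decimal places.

Proportions for Species A (n=138): 7/138=0.0507, 15/138=0.1087, 13/138=0.0942, 24/138=0.1739, 19/138=0.1377, 5/138=0.0362, 35/138=0.2536, 18/138=0.1304, 2/138=0.0145
Proportions for Species B (n=118): 5/118=0.0424, 35/118=0.2966, 6/118=0.0508, 26/118=0.2203, 13/118=0.1102, 6/118=0.0508, 4/118=0.0339, 10/118=0.0847, 13/118=0.1102
Σ p₁ᵢp₂ᵢ = 0.002150 + 0.032240 + 0.004785 + 0.038310 + 0.015175 + 0.001839 + 0.008597 + 0.011045 + 0.001598 = 0.115739
Σp_1ᵢ² = 0.0507² + 0.1087² + 0.0942² + 0.1739² + 0.1377² + 0.0362² + 0.2536² + 0.1304² + 0.0145² = 0.002570 + 0.011816 + 0.008874 + 0.030241 + 0.018961 + 0.001310 + 0.064313 + 0.017004 + 0.000210 = 0.155299
Σp_2ᵢ² = 0.0424² + 0.2966² + 0.0508² + 0.2203² + 0.1102² + 0.0508² + 0.0339² + 0.0847² + 0.1102² = 0.001798 + 0.087972 + 0.002581 + 0.048532 + 0.012144 + 0.002581 + 0.001149 + 0.007174 + 0.012144 = 0.176075
O = 0.115739 / √(0.155299 × 0.176075) = 0.115739 / 0.1653610 = 0.6999

0.70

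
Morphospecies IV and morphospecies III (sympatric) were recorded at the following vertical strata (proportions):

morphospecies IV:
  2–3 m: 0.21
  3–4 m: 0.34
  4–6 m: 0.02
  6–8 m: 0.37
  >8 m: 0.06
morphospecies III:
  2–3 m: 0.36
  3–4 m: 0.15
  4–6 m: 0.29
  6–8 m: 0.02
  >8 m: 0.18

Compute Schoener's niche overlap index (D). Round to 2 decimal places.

Σ|p₁ᵢ − p₂ᵢ| = 0.15 + 0.19 + 0.27 + 0.35 + 0.12 = 1.08
D = 1 − ½ × 1.08 = 1 − 0.540 = 0.4600

0.46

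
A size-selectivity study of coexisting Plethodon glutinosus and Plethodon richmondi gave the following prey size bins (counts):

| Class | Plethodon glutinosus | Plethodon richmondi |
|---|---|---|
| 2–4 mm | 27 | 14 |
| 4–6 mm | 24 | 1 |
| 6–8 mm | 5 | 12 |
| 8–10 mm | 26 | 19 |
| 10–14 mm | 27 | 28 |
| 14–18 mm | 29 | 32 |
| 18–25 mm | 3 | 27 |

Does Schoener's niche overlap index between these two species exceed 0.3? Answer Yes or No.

Yes

Proportions for Plethodon glutinosus (n=141): 27/141=0.1915, 24/141=0.1702, 5/141=0.0355, 26/141=0.1844, 27/141=0.1915, 29/141=0.2057, 3/141=0.0213
Proportions for Plethodon richmondi (n=133): 14/133=0.1053, 1/133=0.0075, 12/133=0.0902, 19/133=0.1429, 28/133=0.2105, 32/133=0.2406, 27/133=0.2030
Σ|p₁ᵢ − p₂ᵢ| = 0.0862 + 0.1627 + 0.0547 + 0.0415 + 0.0190 + 0.0349 + 0.1817 = 0.5807
D = 1 − ½ × 0.5807 = 1 − 0.29035 = 0.70965
D = 0.70965 > 0.3 → Yes.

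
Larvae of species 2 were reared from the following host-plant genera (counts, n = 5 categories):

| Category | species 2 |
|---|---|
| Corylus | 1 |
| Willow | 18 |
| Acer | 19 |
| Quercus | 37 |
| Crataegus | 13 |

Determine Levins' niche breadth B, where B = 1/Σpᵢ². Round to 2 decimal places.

3.48

Proportions for species 2 (n=88): 1/88=0.0114, 18/88=0.2045, 19/88=0.2159, 37/88=0.4205, 13/88=0.1477
Σpᵢ² = 0.0114² + 0.2045² + 0.2159² + 0.4205² + 0.1477² = 0.000130 + 0.041820 + 0.046613 + 0.176820 + 0.021815 = 0.287198
B = 1 / 0.287198 = 3.4819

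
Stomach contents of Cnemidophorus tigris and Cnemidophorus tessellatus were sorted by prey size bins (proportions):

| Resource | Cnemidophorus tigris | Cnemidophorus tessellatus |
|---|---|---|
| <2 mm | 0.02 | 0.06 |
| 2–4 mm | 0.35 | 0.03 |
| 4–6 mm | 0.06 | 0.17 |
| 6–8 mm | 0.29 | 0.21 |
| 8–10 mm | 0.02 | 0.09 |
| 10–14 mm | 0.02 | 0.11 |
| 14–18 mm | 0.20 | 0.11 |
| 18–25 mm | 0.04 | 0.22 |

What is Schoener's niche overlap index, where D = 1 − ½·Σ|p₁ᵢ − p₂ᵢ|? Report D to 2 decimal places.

Σ|p₁ᵢ − p₂ᵢ| = 0.04 + 0.32 + 0.11 + 0.08 + 0.07 + 0.09 + 0.09 + 0.18 = 0.98
D = 1 − ½ × 0.98 = 1 − 0.490 = 0.5100

0.51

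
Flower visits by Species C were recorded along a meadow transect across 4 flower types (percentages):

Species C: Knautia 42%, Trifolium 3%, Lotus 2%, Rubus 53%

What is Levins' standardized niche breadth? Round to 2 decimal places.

Convert percentages to proportions (divide by 100).
Σpᵢ² = 0.42² + 0.03² + 0.02² + 0.53² = 0.1764 + 0.0009 + 0.0004 + 0.2809 = 0.4586
B = 1 / 0.4586 = 2.1805
Bₛ = (B − 1)/(n − 1) = (2.1805 − 1)/(4 − 1) = 1.1805/3 = 0.3935

0.39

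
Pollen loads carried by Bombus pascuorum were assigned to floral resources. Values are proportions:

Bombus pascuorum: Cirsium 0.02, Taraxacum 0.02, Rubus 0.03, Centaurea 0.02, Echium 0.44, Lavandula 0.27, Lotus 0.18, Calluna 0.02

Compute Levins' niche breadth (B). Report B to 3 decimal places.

3.318

Σpᵢ² = 0.02² + 0.02² + 0.03² + 0.02² + 0.44² + 0.27² + 0.18² + 0.02² = 0.0004 + 0.0004 + 0.0009 + 0.0004 + 0.1936 + 0.0729 + 0.0324 + 0.0004 = 0.3014
B = 1 / 0.3014 = 3.31785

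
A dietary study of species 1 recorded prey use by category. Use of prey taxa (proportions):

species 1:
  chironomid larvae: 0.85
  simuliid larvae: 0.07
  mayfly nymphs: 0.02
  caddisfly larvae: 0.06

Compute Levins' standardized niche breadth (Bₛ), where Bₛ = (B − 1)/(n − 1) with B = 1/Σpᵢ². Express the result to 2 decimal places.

0.12

Σpᵢ² = 0.85² + 0.07² + 0.02² + 0.06² = 0.7225 + 0.0049 + 0.0004 + 0.0036 = 0.7314
B = 1 / 0.7314 = 1.3672
Bₛ = (B − 1)/(n − 1) = (1.3672 − 1)/(4 − 1) = 0.3672/3 = 0.1224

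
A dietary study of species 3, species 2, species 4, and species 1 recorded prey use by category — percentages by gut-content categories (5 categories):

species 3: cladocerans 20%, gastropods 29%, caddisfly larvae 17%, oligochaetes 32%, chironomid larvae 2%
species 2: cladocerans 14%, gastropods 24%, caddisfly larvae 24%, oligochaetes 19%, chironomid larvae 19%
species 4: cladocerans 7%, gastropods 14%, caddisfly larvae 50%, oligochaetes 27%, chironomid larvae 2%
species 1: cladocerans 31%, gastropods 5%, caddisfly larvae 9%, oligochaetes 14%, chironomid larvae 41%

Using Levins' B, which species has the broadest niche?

species 2

Convert percentages to proportions (divide by 100).
Σp_3ᵢ² = 0.20² + 0.29² + 0.17² + 0.32² + 0.02² = 0.0400 + 0.0841 + 0.0289 + 0.1024 + 0.0004 = 0.2558
B_3 = 1 / 0.2558 = 3.9093
Σp_2ᵢ² = 0.14² + 0.24² + 0.24² + 0.19² + 0.19² = 0.0196 + 0.0576 + 0.0576 + 0.0361 + 0.0361 = 0.2070
B_2 = 1 / 0.2070 = 4.8309
Σp_4ᵢ² = 0.07² + 0.14² + 0.50² + 0.27² + 0.02² = 0.0049 + 0.0196 + 0.2500 + 0.0729 + 0.0004 = 0.3478
B_4 = 1 / 0.3478 = 2.8752
Σp_1ᵢ² = 0.31² + 0.05² + 0.09² + 0.14² + 0.41² = 0.0961 + 0.0025 + 0.0081 + 0.0196 + 0.1681 = 0.2944
B_1 = 1 / 0.2944 = 3.3967
Highest B → broadest niche (most generalist): species 2 (B = 4.83).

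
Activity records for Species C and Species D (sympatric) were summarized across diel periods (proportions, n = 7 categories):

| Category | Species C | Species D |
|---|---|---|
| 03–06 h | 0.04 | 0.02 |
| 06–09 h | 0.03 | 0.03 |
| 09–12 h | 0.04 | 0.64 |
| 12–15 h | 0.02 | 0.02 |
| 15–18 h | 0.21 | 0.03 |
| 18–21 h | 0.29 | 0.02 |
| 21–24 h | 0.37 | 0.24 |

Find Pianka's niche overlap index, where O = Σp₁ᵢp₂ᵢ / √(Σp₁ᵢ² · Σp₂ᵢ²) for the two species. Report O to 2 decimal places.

Σ p₁ᵢp₂ᵢ = 0.0008 + 0.0009 + 0.0256 + 0.0004 + 0.0063 + 0.0058 + 0.0888 = 0.1286
Σp_1ᵢ² = 0.04² + 0.03² + 0.04² + 0.02² + 0.21² + 0.29² + 0.37² = 0.0016 + 0.0009 + 0.0016 + 0.0004 + 0.0441 + 0.0841 + 0.1369 = 0.2696
Σp_2ᵢ² = 0.02² + 0.03² + 0.64² + 0.02² + 0.03² + 0.02² + 0.24² = 0.0004 + 0.0009 + 0.4096 + 0.0004 + 0.0009 + 0.0004 + 0.0576 = 0.4702
O = 0.1286 / √(0.2696 × 0.4702) = 0.1286 / 0.35604 = 0.3612

0.36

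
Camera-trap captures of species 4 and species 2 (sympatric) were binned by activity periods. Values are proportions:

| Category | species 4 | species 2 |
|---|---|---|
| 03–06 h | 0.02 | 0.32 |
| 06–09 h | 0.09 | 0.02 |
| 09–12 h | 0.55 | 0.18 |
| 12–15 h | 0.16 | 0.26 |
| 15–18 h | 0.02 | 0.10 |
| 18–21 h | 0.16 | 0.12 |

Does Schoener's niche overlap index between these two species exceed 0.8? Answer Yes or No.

Σ|p₁ᵢ − p₂ᵢ| = 0.30 + 0.07 + 0.37 + 0.10 + 0.08 + 0.04 = 0.96
D = 1 − ½ × 0.96 = 1 − 0.480 = 0.5200
D = 0.5200 < 0.8 → No.

No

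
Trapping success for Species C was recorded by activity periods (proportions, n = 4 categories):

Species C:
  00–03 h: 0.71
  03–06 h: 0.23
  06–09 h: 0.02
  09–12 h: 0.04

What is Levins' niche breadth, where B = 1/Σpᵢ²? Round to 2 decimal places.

Σpᵢ² = 0.71² + 0.23² + 0.02² + 0.04² = 0.5041 + 0.0529 + 0.0004 + 0.0016 = 0.5590
B = 1 / 0.5590 = 1.7889

1.79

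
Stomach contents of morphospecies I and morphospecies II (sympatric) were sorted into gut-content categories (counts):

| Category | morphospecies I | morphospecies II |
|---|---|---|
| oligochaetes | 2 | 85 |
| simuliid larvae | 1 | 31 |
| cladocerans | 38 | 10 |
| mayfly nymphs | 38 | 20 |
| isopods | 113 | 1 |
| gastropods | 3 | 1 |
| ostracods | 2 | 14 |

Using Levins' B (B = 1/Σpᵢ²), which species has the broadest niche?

Proportions for morphospecies I (n=197): 2/197=0.0102, 1/197=0.0051, 38/197=0.1929, 38/197=0.1929, 113/197=0.5736, 3/197=0.0152, 2/197=0.0102
Proportions for morphospecies II (n=162): 85/162=0.5247, 31/162=0.1914, 10/162=0.0617, 20/162=0.1235, 1/162=0.0062, 1/162=0.0062, 14/162=0.0864
Σp_Iᵢ² = 0.0102² + 0.0051² + 0.1929² + 0.1929² + 0.5736² + 0.0152² + 0.0102² = 0.000104 + 0.000026 + 0.037210 + 0.037210 + 0.329017 + 0.000231 + 0.000104 = 0.403902
B_I = 1 / 0.403902 = 2.4758
Σp_IIᵢ² = 0.5247² + 0.1914² + 0.0617² + 0.1235² + 0.0062² + 0.0062² + 0.0864² = 0.275310 + 0.036634 + 0.003807 + 0.015252 + 0.000038 + 0.000038 + 0.007465 = 0.338544
B_II = 1 / 0.338544 = 2.9538
Highest B → broadest niche (most generalist): morphospecies II (B = 2.95).

morphospecies II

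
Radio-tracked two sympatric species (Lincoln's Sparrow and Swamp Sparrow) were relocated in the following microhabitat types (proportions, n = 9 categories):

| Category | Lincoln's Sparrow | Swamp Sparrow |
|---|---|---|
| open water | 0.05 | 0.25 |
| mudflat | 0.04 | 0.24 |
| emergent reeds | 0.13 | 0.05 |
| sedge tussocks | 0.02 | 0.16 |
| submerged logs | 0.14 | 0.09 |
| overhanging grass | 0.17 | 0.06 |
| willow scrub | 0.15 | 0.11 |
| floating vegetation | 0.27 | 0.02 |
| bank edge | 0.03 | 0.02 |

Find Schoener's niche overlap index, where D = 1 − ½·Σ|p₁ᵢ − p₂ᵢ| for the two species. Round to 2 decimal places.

Σ|p₁ᵢ − p₂ᵢ| = 0.20 + 0.20 + 0.08 + 0.14 + 0.05 + 0.11 + 0.04 + 0.25 + 0.01 = 1.08
D = 1 − ½ × 1.08 = 1 − 0.540 = 0.4600

0.46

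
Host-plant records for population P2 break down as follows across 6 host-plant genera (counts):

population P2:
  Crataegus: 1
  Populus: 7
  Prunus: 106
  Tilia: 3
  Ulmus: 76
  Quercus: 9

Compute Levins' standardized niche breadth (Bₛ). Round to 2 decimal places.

Proportions for population P2 (n=202): 1/202=0.0050, 7/202=0.0347, 106/202=0.5248, 3/202=0.0149, 76/202=0.3762, 9/202=0.0446
Σpᵢ² = 0.0050² + 0.0347² + 0.5248² + 0.0149² + 0.3762² + 0.0446² = 0.000025 + 0.001204 + 0.275415 + 0.000222 + 0.141526 + 0.001989 = 0.420381
B = 1 / 0.420381 = 2.3788
Bₛ = (B − 1)/(n − 1) = (2.3788 − 1)/(6 − 1) = 1.3788/5 = 0.2758

0.28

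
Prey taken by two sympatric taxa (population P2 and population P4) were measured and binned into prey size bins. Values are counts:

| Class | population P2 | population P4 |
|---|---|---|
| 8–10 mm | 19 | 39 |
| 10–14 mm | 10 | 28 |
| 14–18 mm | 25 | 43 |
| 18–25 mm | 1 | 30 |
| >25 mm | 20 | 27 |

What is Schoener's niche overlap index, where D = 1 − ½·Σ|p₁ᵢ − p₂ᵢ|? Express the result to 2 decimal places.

Proportions for population P2 (n=75): 19/75=0.2533, 10/75=0.1333, 25/75=0.3333, 1/75=0.0133, 20/75=0.2667
Proportions for population P4 (n=167): 39/167=0.2335, 28/167=0.1677, 43/167=0.2575, 30/167=0.1796, 27/167=0.1617
Σ|p₁ᵢ − p₂ᵢ| = 0.0198 + 0.0344 + 0.0758 + 0.1663 + 0.1050 = 0.4013
D = 1 − ½ × 0.4013 = 1 − 0.20065 = 0.79935

0.80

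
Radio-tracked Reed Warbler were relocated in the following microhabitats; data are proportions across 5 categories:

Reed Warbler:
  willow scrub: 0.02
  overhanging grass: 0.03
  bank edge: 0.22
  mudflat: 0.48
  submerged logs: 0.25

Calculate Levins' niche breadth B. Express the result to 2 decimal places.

Σpᵢ² = 0.02² + 0.03² + 0.22² + 0.48² + 0.25² = 0.0004 + 0.0009 + 0.0484 + 0.2304 + 0.0625 = 0.3426
B = 1 / 0.3426 = 2.9189

2.92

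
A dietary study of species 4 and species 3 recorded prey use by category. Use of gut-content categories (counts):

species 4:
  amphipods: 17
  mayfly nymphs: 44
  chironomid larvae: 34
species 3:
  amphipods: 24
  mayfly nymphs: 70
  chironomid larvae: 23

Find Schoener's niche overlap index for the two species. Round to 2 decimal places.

0.84

Proportions for species 4 (n=95): 17/95=0.1789, 44/95=0.4632, 34/95=0.3579
Proportions for species 3 (n=117): 24/117=0.2051, 70/117=0.5983, 23/117=0.1966
Σ|p₁ᵢ − p₂ᵢ| = 0.0262 + 0.1351 + 0.1613 = 0.3226
D = 1 − ½ × 0.3226 = 1 − 0.16130 = 0.83870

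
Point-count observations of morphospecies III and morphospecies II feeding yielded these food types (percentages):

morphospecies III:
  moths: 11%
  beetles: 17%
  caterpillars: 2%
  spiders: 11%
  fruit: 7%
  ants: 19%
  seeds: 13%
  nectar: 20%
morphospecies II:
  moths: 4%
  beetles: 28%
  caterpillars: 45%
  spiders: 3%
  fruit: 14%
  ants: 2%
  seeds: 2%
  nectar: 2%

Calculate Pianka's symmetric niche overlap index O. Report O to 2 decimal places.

0.39

Convert percentages to proportions (divide by 100).
Σ p₁ᵢp₂ᵢ = 0.0044 + 0.0476 + 0.0090 + 0.0033 + 0.0098 + 0.0038 + 0.0026 + 0.0040 = 0.0845
Σp_1ᵢ² = 0.11² + 0.17² + 0.02² + 0.11² + 0.07² + 0.19² + 0.13² + 0.20² = 0.0121 + 0.0289 + 0.0004 + 0.0121 + 0.0049 + 0.0361 + 0.0169 + 0.0400 = 0.1514
Σp_2ᵢ² = 0.04² + 0.28² + 0.45² + 0.03² + 0.14² + 0.02² + 0.02² + 0.02² = 0.0016 + 0.0784 + 0.2025 + 0.0009 + 0.0196 + 0.0004 + 0.0004 + 0.0004 = 0.3042
O = 0.0845 / √(0.1514 × 0.3042) = 0.0845 / 0.21461 = 0.3937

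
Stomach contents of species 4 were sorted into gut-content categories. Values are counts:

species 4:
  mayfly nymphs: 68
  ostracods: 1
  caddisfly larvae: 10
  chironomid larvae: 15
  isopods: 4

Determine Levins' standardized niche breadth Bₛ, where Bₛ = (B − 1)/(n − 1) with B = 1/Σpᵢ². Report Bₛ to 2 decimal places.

0.23

Proportions for species 4 (n=98): 68/98=0.6939, 1/98=0.0102, 10/98=0.1020, 15/98=0.1531, 4/98=0.0408
Σpᵢ² = 0.6939² + 0.0102² + 0.1020² + 0.1531² + 0.0408² = 0.481497 + 0.000104 + 0.010404 + 0.023440 + 0.001665 = 0.517110
B = 1 / 0.517110 = 1.9338
Bₛ = (B − 1)/(n − 1) = (1.9338 − 1)/(5 − 1) = 0.9338/4 = 0.2335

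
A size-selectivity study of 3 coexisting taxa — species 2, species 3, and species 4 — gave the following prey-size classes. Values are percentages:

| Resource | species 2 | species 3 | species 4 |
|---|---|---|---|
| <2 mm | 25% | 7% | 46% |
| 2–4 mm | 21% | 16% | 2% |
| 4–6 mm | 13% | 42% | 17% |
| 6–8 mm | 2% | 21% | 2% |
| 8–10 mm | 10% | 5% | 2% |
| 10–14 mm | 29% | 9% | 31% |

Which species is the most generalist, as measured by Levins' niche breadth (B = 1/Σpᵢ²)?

Convert percentages to proportions (divide by 100).
Σp_2ᵢ² = 0.25² + 0.21² + 0.13² + 0.02² + 0.10² + 0.29² = 0.0625 + 0.0441 + 0.0169 + 0.0004 + 0.0100 + 0.0841 = 0.2180
B_2 = 1 / 0.2180 = 4.5872
Σp_3ᵢ² = 0.07² + 0.16² + 0.42² + 0.21² + 0.05² + 0.09² = 0.0049 + 0.0256 + 0.1764 + 0.0441 + 0.0025 + 0.0081 = 0.2616
B_3 = 1 / 0.2616 = 3.8226
Σp_4ᵢ² = 0.46² + 0.02² + 0.17² + 0.02² + 0.02² + 0.31² = 0.2116 + 0.0004 + 0.0289 + 0.0004 + 0.0004 + 0.0961 = 0.3378
B_4 = 1 / 0.3378 = 2.9603
Highest B → broadest niche (most generalist): species 2 (B = 4.59).

species 2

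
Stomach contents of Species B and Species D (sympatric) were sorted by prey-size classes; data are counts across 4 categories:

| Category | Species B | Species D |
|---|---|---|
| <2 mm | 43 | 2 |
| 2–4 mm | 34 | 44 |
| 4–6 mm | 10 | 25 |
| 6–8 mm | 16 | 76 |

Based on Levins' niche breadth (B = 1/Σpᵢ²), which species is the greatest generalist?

Proportions for Species B (n=103): 43/103=0.4175, 34/103=0.3301, 10/103=0.0971, 16/103=0.1553
Proportions for Species D (n=147): 2/147=0.0136, 44/147=0.2993, 25/147=0.1701, 76/147=0.5170
Σp_Bᵢ² = 0.4175² + 0.3301² + 0.0971² + 0.1553² = 0.174306 + 0.108966 + 0.009428 + 0.024118 = 0.316818
B_B = 1 / 0.316818 = 3.1564
Σp_Dᵢ² = 0.0136² + 0.2993² + 0.1701² + 0.5170² = 0.000185 + 0.089580 + 0.028934 + 0.267289 = 0.385988
B_D = 1 / 0.385988 = 2.5908
Highest B → broadest niche (most generalist): Species B (B = 3.16).

Species B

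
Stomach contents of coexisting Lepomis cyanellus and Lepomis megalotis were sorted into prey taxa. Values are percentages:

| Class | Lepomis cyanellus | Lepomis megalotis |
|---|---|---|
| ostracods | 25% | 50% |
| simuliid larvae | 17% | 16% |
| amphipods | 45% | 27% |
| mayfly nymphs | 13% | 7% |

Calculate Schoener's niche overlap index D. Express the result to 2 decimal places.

Convert percentages to proportions (divide by 100).
Σ|p₁ᵢ − p₂ᵢ| = 0.25 + 0.01 + 0.18 + 0.06 = 0.50
D = 1 − ½ × 0.50 = 1 − 0.250 = 0.7500

0.75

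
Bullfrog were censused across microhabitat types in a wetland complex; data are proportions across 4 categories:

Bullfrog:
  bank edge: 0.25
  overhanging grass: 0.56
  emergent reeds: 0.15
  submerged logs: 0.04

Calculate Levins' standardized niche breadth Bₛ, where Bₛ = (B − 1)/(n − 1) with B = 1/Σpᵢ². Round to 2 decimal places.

0.50

Σpᵢ² = 0.25² + 0.56² + 0.15² + 0.04² = 0.0625 + 0.3136 + 0.0225 + 0.0016 = 0.4002
B = 1 / 0.4002 = 2.4988
Bₛ = (B − 1)/(n − 1) = (2.4988 − 1)/(4 − 1) = 1.4988/3 = 0.4996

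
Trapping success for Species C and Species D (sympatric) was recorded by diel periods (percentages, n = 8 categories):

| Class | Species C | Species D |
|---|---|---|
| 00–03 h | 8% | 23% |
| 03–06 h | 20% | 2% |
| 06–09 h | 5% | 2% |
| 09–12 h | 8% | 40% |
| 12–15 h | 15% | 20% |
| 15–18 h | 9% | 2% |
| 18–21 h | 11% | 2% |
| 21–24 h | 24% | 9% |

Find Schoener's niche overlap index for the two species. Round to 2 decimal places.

0.48

Convert percentages to proportions (divide by 100).
Σ|p₁ᵢ − p₂ᵢ| = 0.15 + 0.18 + 0.03 + 0.32 + 0.05 + 0.07 + 0.09 + 0.15 = 1.04
D = 1 − ½ × 1.04 = 1 − 0.520 = 0.4800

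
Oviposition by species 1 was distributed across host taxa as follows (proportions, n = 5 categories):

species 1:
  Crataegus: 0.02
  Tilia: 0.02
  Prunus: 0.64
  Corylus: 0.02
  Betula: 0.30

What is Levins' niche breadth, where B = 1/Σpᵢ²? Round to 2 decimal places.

Σpᵢ² = 0.02² + 0.02² + 0.64² + 0.02² + 0.30² = 0.0004 + 0.0004 + 0.4096 + 0.0004 + 0.0900 = 0.5008
B = 1 / 0.5008 = 1.9968

2.00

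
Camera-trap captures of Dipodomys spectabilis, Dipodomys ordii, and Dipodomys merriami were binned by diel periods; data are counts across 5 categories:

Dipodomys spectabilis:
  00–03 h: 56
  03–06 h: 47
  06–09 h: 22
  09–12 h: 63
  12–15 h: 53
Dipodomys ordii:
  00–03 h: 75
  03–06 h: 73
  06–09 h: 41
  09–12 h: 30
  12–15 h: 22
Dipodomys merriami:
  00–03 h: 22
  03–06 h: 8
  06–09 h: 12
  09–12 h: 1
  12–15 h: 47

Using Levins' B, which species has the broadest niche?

Proportions for Dipodomys spectabilis (n=241): 56/241=0.2324, 47/241=0.1950, 22/241=0.0913, 63/241=0.2614, 53/241=0.2199
Proportions for Dipodomys ordii (n=241): 75/241=0.3112, 73/241=0.3029, 41/241=0.1701, 30/241=0.1245, 22/241=0.0913
Proportions for Dipodomys merriami (n=90): 22/90=0.2444, 8/90=0.0889, 12/90=0.1333, 1/90=0.0111, 47/90=0.5222
Σp_specᵢ² = 0.2324² + 0.1950² + 0.0913² + 0.2614² + 0.2199² = 0.054010 + 0.038025 + 0.008336 + 0.068330 + 0.048356 = 0.217057
B_spec = 1 / 0.217057 = 4.6071
Σp_ordiᵢ² = 0.3112² + 0.3029² + 0.1701² + 0.1245² + 0.0913² = 0.096845 + 0.091748 + 0.028934 + 0.015500 + 0.008336 = 0.241363
B_ordi = 1 / 0.241363 = 4.1431
Σp_merrᵢ² = 0.2444² + 0.0889² + 0.1333² + 0.0111² + 0.5222² = 0.059731 + 0.007903 + 0.017769 + 0.000123 + 0.272693 = 0.358219
B_merr = 1 / 0.358219 = 2.7916
Highest B → broadest niche (most generalist): Dipodomys spectabilis (B = 4.61).

Dipodomys spectabilis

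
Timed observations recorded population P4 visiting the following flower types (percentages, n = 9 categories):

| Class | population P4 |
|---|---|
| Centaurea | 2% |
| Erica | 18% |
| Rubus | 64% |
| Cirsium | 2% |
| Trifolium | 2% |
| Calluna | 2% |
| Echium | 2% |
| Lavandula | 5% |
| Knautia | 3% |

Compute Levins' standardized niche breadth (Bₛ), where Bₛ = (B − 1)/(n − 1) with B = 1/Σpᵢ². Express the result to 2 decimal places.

0.15

Convert percentages to proportions (divide by 100).
Σpᵢ² = 0.02² + 0.18² + 0.64² + 0.02² + 0.02² + 0.02² + 0.02² + 0.05² + 0.03² = 0.0004 + 0.0324 + 0.4096 + 0.0004 + 0.0004 + 0.0004 + 0.0004 + 0.0025 + 0.0009 = 0.4474
B = 1 / 0.4474 = 2.2351
Bₛ = (B − 1)/(n − 1) = (2.2351 − 1)/(9 − 1) = 1.2351/8 = 0.1544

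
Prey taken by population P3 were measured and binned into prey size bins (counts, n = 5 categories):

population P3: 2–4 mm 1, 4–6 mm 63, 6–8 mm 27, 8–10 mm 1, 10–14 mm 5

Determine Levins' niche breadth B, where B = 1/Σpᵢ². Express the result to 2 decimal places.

1.99

Proportions for population P3 (n=97): 1/97=0.0103, 63/97=0.6495, 27/97=0.2784, 1/97=0.0103, 5/97=0.0515
Σpᵢ² = 0.0103² + 0.6495² + 0.2784² + 0.0103² + 0.0515² = 0.000106 + 0.421850 + 0.077507 + 0.000106 + 0.002652 = 0.502221
B = 1 / 0.502221 = 1.9912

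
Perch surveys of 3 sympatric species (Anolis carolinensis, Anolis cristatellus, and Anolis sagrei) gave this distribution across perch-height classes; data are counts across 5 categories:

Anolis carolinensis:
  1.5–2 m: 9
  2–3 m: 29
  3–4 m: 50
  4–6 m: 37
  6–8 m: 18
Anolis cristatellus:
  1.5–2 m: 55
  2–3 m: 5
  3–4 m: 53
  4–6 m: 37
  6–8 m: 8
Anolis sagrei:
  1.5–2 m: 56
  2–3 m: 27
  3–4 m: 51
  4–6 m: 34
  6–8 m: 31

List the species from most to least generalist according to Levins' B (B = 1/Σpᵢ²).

Anolis sagrei > Anolis carolinensis > Anolis cristatellus

Proportions for Anolis carolinensis (n=143): 9/143=0.0629, 29/143=0.2028, 50/143=0.3497, 37/143=0.2587, 18/143=0.1259
Proportions for Anolis cristatellus (n=158): 55/158=0.3481, 5/158=0.0316, 53/158=0.3354, 37/158=0.2342, 8/158=0.0506
Proportions for Anolis sagrei (n=199): 56/199=0.2814, 27/199=0.1357, 51/199=0.2563, 34/199=0.1709, 31/199=0.1558
Σp_caroᵢ² = 0.0629² + 0.2028² + 0.3497² + 0.2587² + 0.1259² = 0.003956 + 0.041128 + 0.122290 + 0.066926 + 0.015851 = 0.250151
B_caro = 1 / 0.250151 = 3.9976
Σp_crisᵢ² = 0.3481² + 0.0316² + 0.3354² + 0.2342² + 0.0506² = 0.121174 + 0.000999 + 0.112493 + 0.054850 + 0.002560 = 0.292076
B_cris = 1 / 0.292076 = 3.4238
Σp_sagrᵢ² = 0.2814² + 0.1357² + 0.2563² + 0.1709² + 0.1558² = 0.079186 + 0.018414 + 0.065690 + 0.029207 + 0.024274 = 0.216771
B_sagr = 1 / 0.216771 = 4.6132
Ranking by B (broadest → narrowest): Anolis sagrei (4.61) > Anolis carolinensis (4.00) > Anolis cristatellus (3.42)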